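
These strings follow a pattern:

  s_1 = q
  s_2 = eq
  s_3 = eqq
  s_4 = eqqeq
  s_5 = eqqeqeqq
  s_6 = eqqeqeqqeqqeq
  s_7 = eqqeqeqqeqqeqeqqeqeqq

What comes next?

eqqeqeqqeqqeqeqqeqeqqeqqeqeqqeqqeq

From term 3 onward, concatenate the last term with the second-to-last: eq·q = eqq, eqq·eq = eqqeq, …
Continuing: eqqeqeqqeqqeqeqqeqeqq · eqqeqeqqeqqeq gives term 8.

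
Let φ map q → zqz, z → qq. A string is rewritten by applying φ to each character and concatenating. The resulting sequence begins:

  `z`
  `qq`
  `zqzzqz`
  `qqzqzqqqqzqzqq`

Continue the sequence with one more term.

zqzzqzqqzqzqqzqzzqzzqzzqzqqzqzqqzqzzqz

Replace each of the 14 characters of qqzqzqqqqzqzqq in place — zqz zqz qq zqz qq zqz zqz zqz zqz qq zqz qq zqz zqz — and concatenate.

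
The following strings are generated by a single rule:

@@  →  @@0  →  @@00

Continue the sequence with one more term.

Every step adds 0 to the end: s(k+1) = s(k)·0.
Applying this once more to @@00:

@@000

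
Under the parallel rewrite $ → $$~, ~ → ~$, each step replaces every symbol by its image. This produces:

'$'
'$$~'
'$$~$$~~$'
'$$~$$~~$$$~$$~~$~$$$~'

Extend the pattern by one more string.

φ($$~$$~~$$$~$$~~$~$$$~) expands symbol-by-symbol to $$~ $$~ ~$ $$~ $$~ ~$ ~$ $$~ $$~ $$~ ~$ $$~ $$~ ~$ ~$ $$~ ~$ $$~ $$~ $$~ ~$; joining the 21 pieces gives the next term.

$$~$$~~$$$~$$~~$~$$$~$$~$$~~$$$~$$~~$~$$$~~$$$~$$~$$~~$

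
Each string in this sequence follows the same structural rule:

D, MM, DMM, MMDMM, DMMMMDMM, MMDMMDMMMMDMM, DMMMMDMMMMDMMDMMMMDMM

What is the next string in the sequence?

Each term (from the third on) is the two preceding terms concatenated in order: term 3 = D·MM = DMM.
Continuing: MMDMMDMMMMDMM · DMMMMDMMMMDMMDMMMMDMM gives term 8.

MMDMMDMMMMDMMDMMMMDMMMMDMMDMMMMDMM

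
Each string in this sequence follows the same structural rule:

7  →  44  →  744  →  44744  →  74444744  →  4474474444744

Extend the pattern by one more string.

744447444474474444744

This is a Fibonacci-style word recurrence s(k) = s(k−2)·s(k−1): e.g. 7·44 = 744.
Continuing: 74444744 · 4474474444744 gives term 7.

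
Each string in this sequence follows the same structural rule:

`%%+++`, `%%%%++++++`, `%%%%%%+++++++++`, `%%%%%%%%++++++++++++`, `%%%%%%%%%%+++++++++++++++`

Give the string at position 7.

%%%%%%%%%%%%%%+++++++++++++++++++++

The n-th term is 2n %'s then 3n +'s (n = 1, 2, …).
Setting n = 7 gives 14, 21 characters in each block.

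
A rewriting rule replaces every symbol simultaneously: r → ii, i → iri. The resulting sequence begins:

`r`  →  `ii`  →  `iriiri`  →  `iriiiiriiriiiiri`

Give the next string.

Rewriting the 16 symbols of iriiiiriiriiiiri one by one yields iri ii iri iri iri iri ii iri iri ii iri iri iri iri ii iri; concatenated:

iriiiiriiriiriiriiiiriiriiiiriiriiriiriiiiri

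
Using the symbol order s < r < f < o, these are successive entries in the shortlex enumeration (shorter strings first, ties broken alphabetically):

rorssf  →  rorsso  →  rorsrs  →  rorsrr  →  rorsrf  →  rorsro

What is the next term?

Find the rightmost character of rorsro below o, bump it to the next letter, and reset everything to its right to s.

rorsfs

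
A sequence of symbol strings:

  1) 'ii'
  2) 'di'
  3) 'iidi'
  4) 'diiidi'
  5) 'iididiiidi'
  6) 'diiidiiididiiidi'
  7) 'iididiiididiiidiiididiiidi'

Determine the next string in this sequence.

Each term (from the third on) is the two preceding terms concatenated in order: term 3 = ii·di = iidi.
Continuing: diiidiiididiiidi · iididiiididiiidiiididiiidi gives term 8.

diiidiiididiiidiiididiiididiiidiiididiiidi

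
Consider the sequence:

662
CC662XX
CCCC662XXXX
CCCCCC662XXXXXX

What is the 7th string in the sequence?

s(k+1) = CC·s(k)·XX, so each term gains CC as a prefix and XX as a suffix.
From CCCCCC662XXXXXX, 3 further steps: CCCCCC662XXXXXX → CCCCCCCC662XXXXXXXX → CCCCCCCCCC662XXXXXXXXXX → (answer).

CCCCCCCCCCCC662XXXXXXXXXXXX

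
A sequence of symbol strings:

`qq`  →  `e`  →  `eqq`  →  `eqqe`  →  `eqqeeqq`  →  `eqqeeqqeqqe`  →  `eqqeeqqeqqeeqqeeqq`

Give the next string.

eqqeeqqeqqeeqqeeqqeqqeeqqeqqe

This is a Fibonacci-style word recurrence s(k) = s(k−1)·s(k−2): e.g. e·qq = eqq.
So term 8 is eqqeeqqeqqeeqqeeqq·eqqeeqqeqqe.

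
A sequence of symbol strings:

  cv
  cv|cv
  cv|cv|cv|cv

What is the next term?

Every step duplicates the string with '|' between the halves.
So the next term is two copies of cv|cv|cv|cv with '|' between the halves.

cv|cv|cv|cv|cv|cv|cv|cv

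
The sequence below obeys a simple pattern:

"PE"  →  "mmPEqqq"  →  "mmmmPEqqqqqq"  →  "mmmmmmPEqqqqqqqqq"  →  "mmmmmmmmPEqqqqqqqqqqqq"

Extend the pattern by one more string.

Each term wraps the previous one in mm on the left and qqq on the right.
One more step from mmmmmmmmPEqqqqqqqqqqqq gives the answer.

mmmmmmmmmmPEqqqqqqqqqqqqqqq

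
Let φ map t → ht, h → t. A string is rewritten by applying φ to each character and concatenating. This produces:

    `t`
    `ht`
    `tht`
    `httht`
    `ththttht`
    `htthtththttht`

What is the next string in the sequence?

ththtththtthtththttht

Applying the rule to each of the 13 symbols of htthtththttht gives the pieces t ht ht t ht ht t ht t ht ht t ht, which concatenate to the answer.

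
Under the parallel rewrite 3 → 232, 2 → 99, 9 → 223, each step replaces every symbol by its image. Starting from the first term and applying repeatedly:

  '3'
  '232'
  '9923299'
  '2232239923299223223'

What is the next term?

Rewriting the 19 symbols of 2232239923299223223 one by one yields 99 99 232 99 99 232 223 223 99 232 99 223 223 99 99 232 99 99 232; concatenated:

99992329999232223223992329922322399992329999232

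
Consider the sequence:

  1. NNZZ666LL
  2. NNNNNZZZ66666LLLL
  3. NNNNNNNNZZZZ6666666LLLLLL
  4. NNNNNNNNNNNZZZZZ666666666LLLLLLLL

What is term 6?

Each string has the form N^{3n-1} Z^{n+1} 6^{2n+1} L^{2n} (n = 1, 2, …).
Setting n = 6 gives 17, 7, 13, 12 characters in each block.

NNNNNNNNNNNNNNNNNZZZZZZZ6666666666666LLLLLLLLLLLL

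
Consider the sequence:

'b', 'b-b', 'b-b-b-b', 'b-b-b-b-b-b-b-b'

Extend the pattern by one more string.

Each string is two copies of the previous one joined by '-'.
One more doubling of b-b-b-b-b-b-b-b gives the answer.

b-b-b-b-b-b-b-b-b-b-b-b-b-b-b-b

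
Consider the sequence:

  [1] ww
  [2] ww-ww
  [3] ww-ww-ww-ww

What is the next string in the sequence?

s(k+1) = s(k)·-·s(k) — each term doubles the last with '-' between the halves.
One more doubling of ww-ww-ww-ww gives the answer.

ww-ww-ww-ww-ww-ww-ww-ww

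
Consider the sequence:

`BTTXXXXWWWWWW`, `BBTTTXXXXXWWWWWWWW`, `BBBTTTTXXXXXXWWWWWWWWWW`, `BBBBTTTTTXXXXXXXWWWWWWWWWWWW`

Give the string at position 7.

BBBBBBBTTTTTTTTXXXXXXXXXXWWWWWWWWWWWWWWWWWW

The n-th term is n-1 B's then n T's then n+2 X's then 2n+2 W's, where the shown terms are n = 2, 3, 4, 5.
For term 7, n = 8, so the run lengths are 7, 8, 10, 18.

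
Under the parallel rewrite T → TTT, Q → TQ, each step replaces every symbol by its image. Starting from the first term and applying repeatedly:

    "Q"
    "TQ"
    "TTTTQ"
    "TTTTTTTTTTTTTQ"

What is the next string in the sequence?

Replace each of the 14 characters of TTTTTTTTTTTTTQ in place — TTT TTT TTT TTT TTT TTT TTT TTT TTT TTT TTT TTT TTT TQ — and concatenate.

TTTTTTTTTTTTTTTTTTTTTTTTTTTTTTTTTTTTTTTTQ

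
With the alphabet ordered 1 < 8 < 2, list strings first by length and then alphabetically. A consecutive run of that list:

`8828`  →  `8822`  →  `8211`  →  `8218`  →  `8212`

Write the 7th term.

8288

Stepping forward 2 times from 8212: 8212 → 8281, then the target.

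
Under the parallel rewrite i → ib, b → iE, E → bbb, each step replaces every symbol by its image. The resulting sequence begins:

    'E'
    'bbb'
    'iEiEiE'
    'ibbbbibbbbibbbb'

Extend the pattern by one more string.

φ(ibbbbibbbbibbbb) expands symbol-by-symbol to ib iE iE iE iE ib iE iE iE iE ib iE iE iE iE; joining the 15 pieces gives the next term.

ibiEiEiEiEibiEiEiEiEibiEiEiEiE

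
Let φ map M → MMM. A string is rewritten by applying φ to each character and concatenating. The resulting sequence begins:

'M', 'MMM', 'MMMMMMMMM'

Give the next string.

MMMMMMMMMMMMMMMMMMMMMMMMMMM

Apply φ to MMMMMMMMM symbol by symbol: M→MMM, M→MMM, M→MMM, M→MMM, M→MMM, M→MMM, M→MMM, M→MMM, M→MMM; joined: MMM MMM MMM MMM MMM MMM MMM MMM MMM.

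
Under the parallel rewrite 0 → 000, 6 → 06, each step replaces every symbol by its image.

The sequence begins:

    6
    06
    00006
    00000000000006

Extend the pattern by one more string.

00000000000000000000000000000000000000006

Applying the rule to each of the 14 symbols of 00000000000006 gives the pieces 000 000 000 000 000 000 000 000 000 000 000 000 000 06, which concatenate to the answer.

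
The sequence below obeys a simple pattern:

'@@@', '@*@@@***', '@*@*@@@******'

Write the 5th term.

Every step adds @* to the front and *** to the end of the previous string.
From @*@*@@@******, 2 further steps: @*@*@@@****** → @*@*@*@@@********* → (answer).

@*@*@*@*@@@************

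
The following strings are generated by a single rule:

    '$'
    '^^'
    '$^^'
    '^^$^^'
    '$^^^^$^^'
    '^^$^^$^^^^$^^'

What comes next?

$^^^^$^^^^$^^$^^^^$^^

From term 3 onward, concatenate the second-to-last term with the last: $·^^ = $^^, ^^·$^^ = ^^$^^, …
So term 7 is $^^^^$^^·^^$^^$^^^^$^^.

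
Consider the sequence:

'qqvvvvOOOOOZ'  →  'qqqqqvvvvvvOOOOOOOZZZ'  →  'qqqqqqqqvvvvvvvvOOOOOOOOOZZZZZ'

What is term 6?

Each string has the form q^{3n-1} v^{2n+2} O^{2n+3} Z^{2n-1} (n = 1, 2, …).
For term 6, n = 6, so the run lengths are 17, 14, 15, 11.

qqqqqqqqqqqqqqqqqvvvvvvvvvvvvvvOOOOOOOOOOOOOOOZZZZZZZZZZZ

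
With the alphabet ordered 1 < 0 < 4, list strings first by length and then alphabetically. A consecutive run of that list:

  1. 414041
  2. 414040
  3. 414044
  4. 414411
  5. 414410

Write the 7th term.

Advancing 2 positions from 414410 through 414410 → 414414 reaches term 7.

414401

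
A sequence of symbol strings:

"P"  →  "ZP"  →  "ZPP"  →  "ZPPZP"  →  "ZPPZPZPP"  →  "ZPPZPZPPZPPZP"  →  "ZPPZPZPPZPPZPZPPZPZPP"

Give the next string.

Each term (from the third on) is the previous term followed by the one before it: term 3 = ZP·P = ZPP.
So term 8 is ZPPZPZPPZPPZPZPPZPZPP·ZPPZPZPPZPPZP.

ZPPZPZPPZPPZPZPPZPZPPZPPZPZPPZPPZP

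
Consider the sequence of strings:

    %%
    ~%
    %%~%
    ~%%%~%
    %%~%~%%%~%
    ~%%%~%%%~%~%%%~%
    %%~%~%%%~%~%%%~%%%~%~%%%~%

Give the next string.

~%%%~%%%~%~%%%~%%%~%~%%%~%~%%%~%%%~%~%%%~%

Each term (from the third on) is the two preceding terms concatenated in order: term 3 = %%·~% = %%~%.
Continuing: ~%%%~%%%~%~%%%~% · %%~%~%%%~%~%%%~%%%~%~%%%~% gives term 8.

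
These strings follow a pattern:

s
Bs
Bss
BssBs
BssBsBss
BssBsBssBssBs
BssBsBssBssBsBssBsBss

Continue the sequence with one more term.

BssBsBssBssBsBssBsBssBssBsBssBssBs

Each term (from the third on) is the previous term followed by the one before it: term 3 = Bs·s = Bss.
So term 8 is BssBsBssBssBsBssBsBss·BssBsBssBssBs.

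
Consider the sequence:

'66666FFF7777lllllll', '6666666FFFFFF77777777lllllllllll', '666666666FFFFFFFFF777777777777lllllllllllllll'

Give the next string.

66666666666FFFFFFFFFFFF7777777777777777lllllllllllllllllll

Reading off run lengths: 6 runs 5, 7, 9; F runs 3, 6, 9; 7 runs 4, 8, 12; l runs 7, 11, 15 — each is linear in n (n = 1, 2, …).
At n = 4 the blocks have lengths 11, 12, 16, 19.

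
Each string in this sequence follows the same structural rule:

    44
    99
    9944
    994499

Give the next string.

Each term (from the third on) is the previous term followed by the one before it: term 3 = 99·44 = 9944.
Continuing: 994499 · 9944 gives term 5.

9944999944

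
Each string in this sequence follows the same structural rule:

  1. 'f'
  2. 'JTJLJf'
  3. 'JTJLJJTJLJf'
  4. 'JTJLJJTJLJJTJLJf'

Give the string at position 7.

JTJLJJTJLJJTJLJJTJLJJTJLJJTJLJf

The strings grow by a fixed prefix JTJLJ each time.
From JTJLJJTJLJJTJLJf, 3 further steps: JTJLJJTJLJJTJLJf → JTJLJJTJLJJTJLJJTJLJf → JTJLJJTJLJJTJLJJTJLJJTJLJf → (answer).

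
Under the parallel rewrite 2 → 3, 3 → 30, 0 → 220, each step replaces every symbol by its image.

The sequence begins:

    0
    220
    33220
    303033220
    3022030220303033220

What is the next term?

302203322030220332203022030220303033220

Applying the rule to each of the 19 symbols of 3022030220303033220 gives the pieces 30 220 3 3 220 30 220 3 3 220 30 220 30 220 30 30 3 3 220, which concatenate to the answer.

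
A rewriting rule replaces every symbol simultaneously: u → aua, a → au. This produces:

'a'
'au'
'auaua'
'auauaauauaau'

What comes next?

auauaauauaauauauaauauaauauaua

Rewriting each symbol of auauaauauaau: a→au, u→aua, a→au, u→aua, a→au, a→au, u→aua, a→au, u→aua, a→au, a→au, u→aua, which concatenates to au aua au aua au au aua au aua au au aua.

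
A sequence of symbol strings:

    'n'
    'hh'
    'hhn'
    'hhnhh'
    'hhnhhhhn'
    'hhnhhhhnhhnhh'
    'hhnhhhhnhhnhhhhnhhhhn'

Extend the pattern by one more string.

This is a Fibonacci-style word recurrence s(k) = s(k−1)·s(k−2): e.g. hh·n = hhn.
The next term joins hhnhhhhnhhnhhhhnhhhhn and hhnhhhhnhhnhh.

hhnhhhhnhhnhhhhnhhhhnhhnhhhhnhhnhh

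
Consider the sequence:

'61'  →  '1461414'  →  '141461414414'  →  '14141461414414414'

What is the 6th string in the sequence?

141414141461414414414414414

Each term wraps the previous one in 14 on the left and 414 on the right.
From 14141461414414414, 2 further steps: 14141461414414414 → 1414141461414414414414 → (answer).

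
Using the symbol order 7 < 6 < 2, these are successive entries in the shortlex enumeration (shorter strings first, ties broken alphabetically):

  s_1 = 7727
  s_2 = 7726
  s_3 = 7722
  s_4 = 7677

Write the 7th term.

7667

Stepping forward 3 times from 7677: 7677 → 7676 → 7672, then the target.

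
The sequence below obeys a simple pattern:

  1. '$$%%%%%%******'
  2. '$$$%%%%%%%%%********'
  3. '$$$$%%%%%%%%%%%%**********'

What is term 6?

$$$$$$$%%%%%%%%%%%%%%%%%%%%%****************

Reading off run lengths: $ runs 2, 3, 4; % runs 6, 9, 12; * runs 6, 8, 10 — each is linear in n, where the shown terms are n = 2, 3, 4.
At n = 7 the blocks have lengths 7, 21, 16.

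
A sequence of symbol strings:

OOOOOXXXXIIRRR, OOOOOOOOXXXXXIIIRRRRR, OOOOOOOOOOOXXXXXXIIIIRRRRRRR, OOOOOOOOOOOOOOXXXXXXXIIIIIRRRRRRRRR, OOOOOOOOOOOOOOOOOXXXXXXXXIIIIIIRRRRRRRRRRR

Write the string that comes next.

Term n consists of 3n+2 O's, followed by n+3 X's, followed by n+1 I's, followed by 2n+1 R's (n = 1, 2, …).
For the next term, n = 6, so the run lengths are 20, 9, 7, 13.

OOOOOOOOOOOOOOOOOOOOXXXXXXXXXIIIIIIIRRRRRRRRRRRRR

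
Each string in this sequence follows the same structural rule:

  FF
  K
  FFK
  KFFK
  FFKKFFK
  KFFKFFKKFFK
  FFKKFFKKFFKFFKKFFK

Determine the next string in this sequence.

KFFKFFKKFFKFFKKFFKKFFKFFKKFFK

Each term (from the third on) is the two preceding terms concatenated in order: term 3 = FF·K = FFK.
So term 8 is KFFKFFKKFFK·FFKKFFKKFFKFFKKFFK.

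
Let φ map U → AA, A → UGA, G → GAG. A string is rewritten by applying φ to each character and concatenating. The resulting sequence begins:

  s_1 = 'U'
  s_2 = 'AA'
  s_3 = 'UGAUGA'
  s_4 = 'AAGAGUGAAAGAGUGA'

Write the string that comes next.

Applying the rule to each of the 16 symbols of AAGAGUGAAAGAGUGA gives the pieces UGA UGA GAG UGA GAG AA GAG UGA UGA UGA GAG UGA GAG AA GAG UGA, which concatenate to the answer.

UGAUGAGAGUGAGAGAAGAGUGAUGAUGAGAGUGAGAGAAGAGUGA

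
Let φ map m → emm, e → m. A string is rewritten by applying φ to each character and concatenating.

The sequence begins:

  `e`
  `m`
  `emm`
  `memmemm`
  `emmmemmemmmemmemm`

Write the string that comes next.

Replace each of the 17 characters of emmmemmemmmemmemm in place — m emm emm emm m emm emm m emm emm emm m emm emm m emm emm — and concatenate.

memmemmemmmemmemmmemmemmemmmemmemmmemmemm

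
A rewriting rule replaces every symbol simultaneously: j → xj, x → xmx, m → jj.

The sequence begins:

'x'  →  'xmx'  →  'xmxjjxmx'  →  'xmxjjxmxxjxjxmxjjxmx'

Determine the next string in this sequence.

xmxjjxmxxjxjxmxjjxmxxmxxjxmxxjxmxjjxmxxjxjxmxjjxmx

Applying the rule to each of the 20 symbols of xmxjjxmxxjxjxmxjjxmx gives the pieces xmx jj xmx xj xj xmx jj xmx xmx xj xmx xj xmx jj xmx xj xj xmx jj xmx, which concatenate to the answer.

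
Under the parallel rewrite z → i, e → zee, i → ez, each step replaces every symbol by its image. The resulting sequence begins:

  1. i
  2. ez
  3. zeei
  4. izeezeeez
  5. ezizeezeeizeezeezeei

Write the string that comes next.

Rewriting the 20 symbols of ezizeezeeizeezeezeei one by one yields zee i ez i zee zee i zee zee ez i zee zee i zee zee i zee zee ez; concatenated:

zeeiezizeezeeizeezeeezizeezeeizeezeeizeezeeez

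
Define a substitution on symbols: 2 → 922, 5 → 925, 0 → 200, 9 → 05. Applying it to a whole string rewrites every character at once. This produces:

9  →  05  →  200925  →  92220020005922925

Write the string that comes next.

059229229222002009222002002009250592292205922925

φ(92220020005922925) expands symbol-by-symbol to 05 922 922 922 200 200 922 200 200 200 925 05 922 922 05 922 925; joining the 17 pieces gives the next term.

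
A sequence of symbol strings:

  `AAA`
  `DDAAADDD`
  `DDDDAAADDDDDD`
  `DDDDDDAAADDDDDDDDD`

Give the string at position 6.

DDDDDDDDDDAAADDDDDDDDDDDDDDD

s(k+1) = DD·s(k)·DDD, so each term gains DD as a prefix and DDD as a suffix.
From DDDDDDAAADDDDDDDDD, 2 further steps: DDDDDDAAADDDDDDDDD → DDDDDDDDAAADDDDDDDDDDDD → (answer).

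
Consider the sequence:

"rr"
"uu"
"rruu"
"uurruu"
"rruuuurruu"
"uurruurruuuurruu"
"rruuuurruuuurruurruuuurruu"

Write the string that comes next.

uurruurruuuurruurruuuurruuuurruurruuuurruu

This is a Fibonacci-style word recurrence s(k) = s(k−2)·s(k−1): e.g. rr·uu = rruu.
So term 8 is uurruurruuuurruu·rruuuurruuuurruurruuuurruu.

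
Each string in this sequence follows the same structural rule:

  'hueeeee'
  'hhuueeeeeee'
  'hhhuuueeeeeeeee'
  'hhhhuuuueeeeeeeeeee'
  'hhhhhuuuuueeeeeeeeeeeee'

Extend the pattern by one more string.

hhhhhhuuuuuueeeeeeeeeeeeeee

Reading off run lengths: h runs 1, 2, 3, 4, 5; u runs 1, 2, 3, 4, 5; e runs 5, 7, 9, 11, 13 — each is linear in n, where the shown terms are n = 2, 3, 4, 5, 6.
Setting n = 7 gives 6, 6, 15 characters in each block.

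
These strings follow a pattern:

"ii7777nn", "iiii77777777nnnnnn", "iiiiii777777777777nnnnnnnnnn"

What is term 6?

Reading off run lengths: i runs 2, 4, 6; 7 runs 4, 8, 12; n runs 2, 6, 10 — each is linear in n (n = 1, 2, …).
Setting n = 6 gives 12, 24, 22 characters in each block.

iiiiiiiiiiii777777777777777777777777nnnnnnnnnnnnnnnnnnnnnn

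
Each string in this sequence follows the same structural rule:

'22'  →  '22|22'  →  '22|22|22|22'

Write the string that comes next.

s(k+1) = s(k)·|·s(k) — each term doubles the last with '|' between the halves.
Doubling 22|22|22|22 with '|' between the halves:

22|22|22|22|22|22|22|22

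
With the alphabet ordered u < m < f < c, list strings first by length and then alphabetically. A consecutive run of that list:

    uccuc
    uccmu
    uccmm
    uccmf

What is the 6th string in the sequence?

Stepping forward 2 times from uccmf: uccmf → uccmc, then the target.

uccfu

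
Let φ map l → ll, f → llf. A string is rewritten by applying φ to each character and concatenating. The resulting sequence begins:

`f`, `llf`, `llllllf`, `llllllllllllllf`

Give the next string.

φ(llllllllllllllf) expands symbol-by-symbol to ll ll ll ll ll ll ll ll ll ll ll ll ll ll llf; joining the 15 pieces gives the next term.

llllllllllllllllllllllllllllllf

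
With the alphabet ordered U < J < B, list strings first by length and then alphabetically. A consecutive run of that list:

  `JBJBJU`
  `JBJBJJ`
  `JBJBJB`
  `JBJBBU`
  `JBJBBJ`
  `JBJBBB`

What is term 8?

JBBUUJ

Stepping forward 2 times from JBJBBB: JBJBBB → JBBUUU, then the target.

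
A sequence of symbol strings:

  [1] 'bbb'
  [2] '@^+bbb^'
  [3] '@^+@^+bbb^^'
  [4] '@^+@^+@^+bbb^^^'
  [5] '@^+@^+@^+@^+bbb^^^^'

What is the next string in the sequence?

@^+@^+@^+@^+@^+bbb^^^^^

Each term wraps the previous one in @^+ on the left and ^ on the right.
So the next term is @^+·@^+@^+@^+@^+bbb^^^^·^.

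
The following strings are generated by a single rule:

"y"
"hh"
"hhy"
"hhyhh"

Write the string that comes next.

hhyhhhhy

This is a Fibonacci-style word recurrence s(k) = s(k−1)·s(k−2): e.g. hh·y = hhy.
So term 5 is hhyhh·hhy.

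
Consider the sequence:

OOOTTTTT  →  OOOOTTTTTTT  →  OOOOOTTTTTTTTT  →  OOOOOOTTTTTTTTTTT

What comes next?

OOOOOOOTTTTTTTTTTTTT

Reading off run lengths: O runs 3, 4, 5, 6; T runs 5, 7, 9, 11 — each is linear in n, where the shown terms are n = 2, 3, 4, 5.
At n = 6 the blocks have lengths 7, 13.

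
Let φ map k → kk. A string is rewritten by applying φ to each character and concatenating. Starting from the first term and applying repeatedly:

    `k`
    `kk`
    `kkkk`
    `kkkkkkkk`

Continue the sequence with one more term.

kkkkkkkkkkkkkkkk

Rewriting each symbol of kkkkkkkk: k→kk, k→kk, k→kk, k→kk, k→kk, k→kk, k→kk, k→kk, which concatenates to kk kk kk kk kk kk kk kk.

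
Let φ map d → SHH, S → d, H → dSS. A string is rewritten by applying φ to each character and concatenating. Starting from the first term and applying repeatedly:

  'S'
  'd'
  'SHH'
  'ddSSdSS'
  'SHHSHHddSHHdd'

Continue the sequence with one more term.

φ(SHHSHHddSHHdd) expands symbol-by-symbol to d dSS dSS d dSS dSS SHH SHH d dSS dSS SHH SHH; joining the 13 pieces gives the next term.

ddSSdSSddSSdSSSHHSHHddSSdSSSHHSHH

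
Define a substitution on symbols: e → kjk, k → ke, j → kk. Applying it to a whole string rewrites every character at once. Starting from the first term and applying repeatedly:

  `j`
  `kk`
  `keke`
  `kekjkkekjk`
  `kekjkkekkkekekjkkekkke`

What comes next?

Applying the rule to each of the 22 symbols of kekjkkekkkekekjkkekkke gives the pieces ke kjk ke kk ke ke kjk ke ke ke kjk ke kjk ke kk ke ke kjk ke ke ke kjk, which concatenate to the answer.

kekjkkekkkekekjkkekekekjkkekjkkekkkekekjkkekekekjk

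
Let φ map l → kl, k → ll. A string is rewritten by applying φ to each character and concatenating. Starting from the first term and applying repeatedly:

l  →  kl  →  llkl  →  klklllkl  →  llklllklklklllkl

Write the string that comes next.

Applying the rule to each of the 16 symbols of llklllklklklllkl gives the pieces kl kl ll kl kl kl ll kl ll kl ll kl kl kl ll kl, which concatenate to the answer.

klklllklklklllklllklllklklklllkl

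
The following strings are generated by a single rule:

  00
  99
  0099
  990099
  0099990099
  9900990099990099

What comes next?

00999900999900990099990099

From term 3 onward, concatenate the second-to-last term with the last: 00·99 = 0099, 99·0099 = 990099, …
So term 7 is 0099990099·9900990099990099.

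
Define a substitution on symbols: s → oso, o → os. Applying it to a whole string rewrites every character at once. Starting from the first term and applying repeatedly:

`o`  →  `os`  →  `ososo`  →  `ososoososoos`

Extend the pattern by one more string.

ososoososoosososoososoosososo

Apply φ to ososoososoos symbol by symbol: o→os, s→oso, o→os, s→oso, o→os, o→os, s→oso, o→os, s→oso, o→os, o→os, s→oso; joined: os oso os oso os os oso os oso os os oso.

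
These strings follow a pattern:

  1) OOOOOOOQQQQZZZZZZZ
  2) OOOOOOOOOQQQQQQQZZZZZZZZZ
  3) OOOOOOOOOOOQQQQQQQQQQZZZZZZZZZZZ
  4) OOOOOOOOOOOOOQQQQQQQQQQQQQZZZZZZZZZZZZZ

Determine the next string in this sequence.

OOOOOOOOOOOOOOOQQQQQQQQQQQQQQQQZZZZZZZZZZZZZZZ

The n-th term is 2n+3 O's then 3n-2 Q's then 2n+3 Z's, where the shown terms are n = 2, 3, 4, 5.
For the next term, n = 6, so the run lengths are 15, 16, 15.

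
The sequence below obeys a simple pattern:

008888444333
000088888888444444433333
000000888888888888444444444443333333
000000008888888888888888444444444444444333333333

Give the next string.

000000000088888888888888888888444444444444444444433333333333

Each string has the form 0^{2n} 8^{4n} 4^{4n-1} 3^{2n+1} (n = 1, 2, …).
At n = 5 the blocks have lengths 10, 20, 19, 11.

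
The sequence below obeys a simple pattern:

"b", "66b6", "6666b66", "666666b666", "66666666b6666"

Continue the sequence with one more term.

Each term wraps the previous one in 66 on the left and 6 on the right.
One more step from 66666666b6666 gives the answer.

6666666666b66666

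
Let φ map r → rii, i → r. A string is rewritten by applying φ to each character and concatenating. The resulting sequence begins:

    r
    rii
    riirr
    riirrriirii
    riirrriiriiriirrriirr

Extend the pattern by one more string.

Applying the rule to each of the 21 symbols of riirrriiriiriirrriirr gives the pieces rii r r rii rii rii r r rii r r rii r r rii rii rii r r rii rii, which concatenate to the answer.

riirrriiriiriirrriirrriirrriiriiriirrriirii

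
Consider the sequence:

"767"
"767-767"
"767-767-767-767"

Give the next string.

Each string is two copies of the previous one joined by '-'.
One more doubling of 767-767-767-767 gives the answer.

767-767-767-767-767-767-767-767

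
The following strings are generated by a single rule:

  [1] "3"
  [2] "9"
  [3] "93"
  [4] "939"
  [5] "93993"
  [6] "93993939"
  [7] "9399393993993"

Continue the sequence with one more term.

This is a Fibonacci-style word recurrence s(k) = s(k−1)·s(k−2): e.g. 9·3 = 93.
So term 8 is 9399393993993·93993939.

939939399399393993939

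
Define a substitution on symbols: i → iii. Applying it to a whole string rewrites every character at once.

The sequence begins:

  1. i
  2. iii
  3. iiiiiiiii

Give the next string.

Apply φ to iiiiiiiii symbol by symbol: i→iii, i→iii, i→iii, i→iii, i→iii, i→iii, i→iii, i→iii, i→iii; joined: iii iii iii iii iii iii iii iii iii.

iiiiiiiiiiiiiiiiiiiiiiiiiii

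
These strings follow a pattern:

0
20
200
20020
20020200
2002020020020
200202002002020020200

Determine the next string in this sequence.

2002020020020200202002002020020020

Each term (from the third on) is the previous term followed by the one before it: term 3 = 20·0 = 200.
The next term joins 200202002002020020200 and 2002020020020.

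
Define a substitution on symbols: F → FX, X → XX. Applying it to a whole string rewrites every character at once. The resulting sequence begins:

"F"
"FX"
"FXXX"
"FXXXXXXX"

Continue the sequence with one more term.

FXXXXXXXXXXXXXXX

Apply φ to FXXXXXXX symbol by symbol: F→FX, X→XX, X→XX, X→XX, X→XX, X→XX, X→XX, X→XX; joined: FX XX XX XX XX XX XX XX.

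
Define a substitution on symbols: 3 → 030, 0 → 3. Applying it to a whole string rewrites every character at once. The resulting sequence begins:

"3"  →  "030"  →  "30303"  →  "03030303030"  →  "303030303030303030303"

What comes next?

0303030303030303030303030303030303030303030

Applying the rule to each of the 21 symbols of 303030303030303030303 gives the pieces 030 3 030 3 030 3 030 3 030 3 030 3 030 3 030 3 030 3 030 3 030, which concatenate to the answer.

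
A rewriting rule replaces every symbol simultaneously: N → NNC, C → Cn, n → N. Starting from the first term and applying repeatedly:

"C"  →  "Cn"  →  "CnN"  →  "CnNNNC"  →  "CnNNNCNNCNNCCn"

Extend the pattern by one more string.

CnNNNCNNCNNCCnNNCNNCCnNNCNNCCnCnN

Replace each of the 14 characters of CnNNNCNNCNNCCn in place — Cn N NNC NNC NNC Cn NNC NNC Cn NNC NNC Cn Cn N — and concatenate.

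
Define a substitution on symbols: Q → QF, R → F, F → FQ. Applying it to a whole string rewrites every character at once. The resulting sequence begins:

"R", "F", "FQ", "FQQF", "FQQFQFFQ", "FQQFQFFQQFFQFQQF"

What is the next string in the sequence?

FQQFQFFQQFFQFQQFQFFQFQQFFQQFQFFQ

Applying the rule to each of the 16 symbols of FQQFQFFQQFFQFQQF gives the pieces FQ QF QF FQ QF FQ FQ QF QF FQ FQ QF FQ QF QF FQ, which concatenate to the answer.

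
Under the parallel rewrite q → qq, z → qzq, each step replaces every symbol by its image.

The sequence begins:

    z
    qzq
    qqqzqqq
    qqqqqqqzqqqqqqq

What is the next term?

Rewriting the 15 symbols of qqqqqqqzqqqqqqq one by one yields qq qq qq qq qq qq qq qzq qq qq qq qq qq qq qq; concatenated:

qqqqqqqqqqqqqqqzqqqqqqqqqqqqqqq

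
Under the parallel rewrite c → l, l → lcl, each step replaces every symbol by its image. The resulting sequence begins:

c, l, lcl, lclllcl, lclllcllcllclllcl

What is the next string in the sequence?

Rewriting the 17 symbols of lclllcllcllclllcl one by one yields lcl l lcl lcl lcl l lcl lcl l lcl lcl l lcl lcl lcl l lcl; concatenated:

lclllcllcllclllcllclllcllclllcllcllclllcl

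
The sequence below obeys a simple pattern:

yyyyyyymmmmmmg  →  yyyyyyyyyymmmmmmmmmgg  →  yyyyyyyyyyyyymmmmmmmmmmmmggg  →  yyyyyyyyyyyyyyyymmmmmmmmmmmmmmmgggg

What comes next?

Each string has the form y^{3n+1} m^{3n} g^{n-1}, where the shown terms are n = 2, 3, 4, 5.
Setting n = 6 gives 19, 18, 5 characters in each block.

yyyyyyyyyyyyyyyyyyymmmmmmmmmmmmmmmmmmggggg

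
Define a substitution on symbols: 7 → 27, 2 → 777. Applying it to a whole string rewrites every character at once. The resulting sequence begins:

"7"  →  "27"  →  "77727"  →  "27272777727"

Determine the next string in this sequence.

77727777277772727272777727

Apply φ to 27272777727 symbol by symbol: 2→777, 7→27, 2→777, 7→27, 2→777, 7→27, 7→27, 7→27, 7→27, 2→777, 7→27; joined: 777 27 777 27 777 27 27 27 27 777 27.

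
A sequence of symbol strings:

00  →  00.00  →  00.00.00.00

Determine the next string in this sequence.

Each string is two copies of the previous one joined by '.'.
Doubling 00.00.00.00 with '.' between the halves:

00.00.00.00.00.00.00.00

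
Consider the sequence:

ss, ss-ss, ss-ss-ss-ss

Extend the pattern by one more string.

s(k+1) = s(k)·-·s(k) — each term doubles the last with '-' between the halves.
So the next term is two copies of ss-ss-ss-ss with '-' between the halves.

ss-ss-ss-ss-ss-ss-ss-ss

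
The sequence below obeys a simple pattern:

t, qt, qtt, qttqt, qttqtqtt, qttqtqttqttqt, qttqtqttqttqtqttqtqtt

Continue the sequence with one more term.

Each term (from the third on) is the previous term followed by the one before it: term 3 = qt·t = qtt.
The next term joins qttqtqttqttqtqttqtqtt and qttqtqttqttqt.

qttqtqttqttqtqttqtqttqttqtqttqttqt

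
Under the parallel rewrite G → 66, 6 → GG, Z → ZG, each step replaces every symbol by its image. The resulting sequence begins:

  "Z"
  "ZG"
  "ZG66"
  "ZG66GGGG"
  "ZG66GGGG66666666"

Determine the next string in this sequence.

Rewriting the 16 symbols of ZG66GGGG66666666 one by one yields ZG 66 GG GG 66 66 66 66 GG GG GG GG GG GG GG GG; concatenated:

ZG66GGGG66666666GGGGGGGGGGGGGGGG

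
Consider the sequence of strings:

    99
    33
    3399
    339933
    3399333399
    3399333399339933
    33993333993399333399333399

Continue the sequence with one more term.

339933339933993333993333993399333399339933

Each term (from the third on) is the previous term followed by the one before it: term 3 = 33·99 = 3399.
So term 8 is 33993333993399333399333399·3399333399339933.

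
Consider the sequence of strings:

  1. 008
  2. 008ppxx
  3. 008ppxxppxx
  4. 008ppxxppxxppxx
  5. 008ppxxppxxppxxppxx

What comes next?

008ppxxppxxppxxppxxppxx

Every step adds ppxx to the end: s(k+1) = s(k)·ppxx.
So the next term is 008ppxxppxxppxxppxx·ppxx.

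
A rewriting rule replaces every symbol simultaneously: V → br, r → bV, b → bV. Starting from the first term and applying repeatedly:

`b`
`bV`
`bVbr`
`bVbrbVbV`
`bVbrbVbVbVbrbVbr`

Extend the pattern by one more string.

bVbrbVbVbVbrbVbrbVbrbVbVbVbrbVbV

Replace each of the 16 characters of bVbrbVbVbVbrbVbr in place — bV br bV bV bV br bV br bV br bV bV bV br bV bV — and concatenate.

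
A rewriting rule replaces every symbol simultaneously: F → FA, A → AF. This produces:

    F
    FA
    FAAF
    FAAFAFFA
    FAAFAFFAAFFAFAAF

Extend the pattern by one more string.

Rewriting the 16 symbols of FAAFAFFAAFFAFAAF one by one yields FA AF AF FA AF FA FA AF AF FA FA AF FA AF AF FA; concatenated:

FAAFAFFAAFFAFAAFAFFAFAAFFAAFAFFA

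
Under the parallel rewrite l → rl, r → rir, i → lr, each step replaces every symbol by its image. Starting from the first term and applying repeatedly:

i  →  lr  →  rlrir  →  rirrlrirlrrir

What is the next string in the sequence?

Rewriting the 13 symbols of rirrlrirlrrir one by one yields rir lr rir rir rl rir lr rir rl rir rir lr rir; concatenated:

rirlrrirrirrlrirlrrirrlrirrirlrrir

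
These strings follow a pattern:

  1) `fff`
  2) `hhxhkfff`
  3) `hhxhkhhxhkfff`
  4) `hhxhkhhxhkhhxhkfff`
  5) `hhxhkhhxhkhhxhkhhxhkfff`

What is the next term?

Each term is the previous one with hhxhk prepended.
Applying this once more to hhxhkhhxhkhhxhkhhxhkfff:

hhxhkhhxhkhhxhkhhxhkhhxhkfff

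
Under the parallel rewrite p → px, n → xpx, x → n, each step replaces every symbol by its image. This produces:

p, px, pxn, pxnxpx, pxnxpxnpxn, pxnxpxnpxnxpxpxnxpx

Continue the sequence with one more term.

pxnxpxnpxnxpxpxnxpxnpxnpxnxpxnpxn

φ(pxnxpxnpxnxpxpxnxpx) expands symbol-by-symbol to px n xpx n px n xpx px n xpx n px n px n xpx n px n; joining the 19 pieces gives the next term.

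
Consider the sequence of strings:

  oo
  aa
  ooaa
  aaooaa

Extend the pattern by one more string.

This is a Fibonacci-style word recurrence s(k) = s(k−2)·s(k−1): e.g. oo·aa = ooaa.
So term 5 is ooaa·aaooaa.

ooaaaaooaa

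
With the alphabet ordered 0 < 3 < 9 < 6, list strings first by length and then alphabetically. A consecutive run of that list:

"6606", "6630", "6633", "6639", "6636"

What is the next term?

The successor of 6636 increments the rightmost position that isn't already 6 and resets every position after it to 0.

6690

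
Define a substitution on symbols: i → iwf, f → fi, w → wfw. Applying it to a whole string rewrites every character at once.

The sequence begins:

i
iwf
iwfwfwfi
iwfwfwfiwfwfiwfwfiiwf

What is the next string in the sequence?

iwfwfwfiwfwfiwfwfiiwfwfwfiwfwfiiwfwfwfiwfwfiiwfiwfwfwfi

φ(iwfwfwfiwfwfiwfwfiiwf) expands symbol-by-symbol to iwf wfw fi wfw fi wfw fi iwf wfw fi wfw fi iwf wfw fi wfw fi iwf iwf wfw fi; joining the 21 pieces gives the next term.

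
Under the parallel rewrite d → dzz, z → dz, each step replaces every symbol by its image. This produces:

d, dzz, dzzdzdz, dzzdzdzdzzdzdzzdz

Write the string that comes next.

dzzdzdzdzzdzdzzdzdzzdzdzdzzdzdzzdzdzdzzdz

φ(dzzdzdzdzzdzdzzdz) expands symbol-by-symbol to dzz dz dz dzz dz dzz dz dzz dz dz dzz dz dzz dz dz dzz dz; joining the 17 pieces gives the next term.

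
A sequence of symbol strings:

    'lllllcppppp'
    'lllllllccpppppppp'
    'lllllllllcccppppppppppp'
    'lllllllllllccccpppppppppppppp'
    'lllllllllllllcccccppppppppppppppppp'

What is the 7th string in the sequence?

Each string has the form l^{2n+1} c^{n-1} p^{3n-1}, where the shown terms are n = 2, 3, 4, 5, 6.
At n = 8 the blocks have lengths 17, 7, 23.

lllllllllllllllllcccccccppppppppppppppppppppppp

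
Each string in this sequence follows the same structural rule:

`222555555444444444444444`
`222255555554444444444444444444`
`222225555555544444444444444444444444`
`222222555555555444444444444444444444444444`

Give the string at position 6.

222222225555555555544444444444444444444444444444444444

Reading off run lengths: 2 runs 3, 4, 5, 6; 5 runs 6, 7, 8, 9; 4 runs 15, 19, 23, 27 — each is linear in n, where the shown terms are n = 3, 4, 5, 6.
Setting n = 8 gives 8, 11, 35 characters in each block.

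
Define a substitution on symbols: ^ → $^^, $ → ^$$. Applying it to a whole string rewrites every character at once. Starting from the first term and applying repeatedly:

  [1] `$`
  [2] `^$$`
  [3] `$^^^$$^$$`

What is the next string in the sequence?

Expanding $^^^$$^$$: $→^$$, ^→$^^, ^→$^^, ^→$^^, $→^$$, $→^$$, ^→$^^, $→^$$, $→^$$. Concatenated: ^$$ $^^ $^^ $^^ ^$$ ^$$ $^^ ^$$ ^$$.

^$$$^^$^^$^^^$$^$$$^^^$$^$$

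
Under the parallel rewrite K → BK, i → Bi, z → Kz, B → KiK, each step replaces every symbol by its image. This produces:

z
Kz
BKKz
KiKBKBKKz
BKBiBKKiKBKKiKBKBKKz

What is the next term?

KiKBKKiKBiKiKBKBKBiBKKiKBKBKBiBKKiKBKKiKBKBKKz

φ(BKBiBKKiKBKKiKBKBKKz) expands symbol-by-symbol to KiK BK KiK Bi KiK BK BK Bi BK KiK BK BK Bi BK KiK BK KiK BK BK Kz; joining the 20 pieces gives the next term.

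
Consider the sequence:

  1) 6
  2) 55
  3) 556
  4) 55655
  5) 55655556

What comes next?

5565555655655

From term 3 onward, concatenate the last term with the second-to-last: 55·6 = 556, 556·55 = 55655, …
The next term joins 55655556 and 55655.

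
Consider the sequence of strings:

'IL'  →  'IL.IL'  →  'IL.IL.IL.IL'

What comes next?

IL.IL.IL.IL.IL.IL.IL.IL

Each string is two copies of the previous one joined by '.'.
So the next term is two copies of IL.IL.IL.IL with '.' between the halves.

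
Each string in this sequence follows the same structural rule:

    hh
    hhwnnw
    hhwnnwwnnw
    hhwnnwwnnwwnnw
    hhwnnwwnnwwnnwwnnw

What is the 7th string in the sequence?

Every step adds wnnw to the end: s(k+1) = s(k)·wnnw.
From hhwnnwwnnwwnnwwnnw, 2 further steps: hhwnnwwnnwwnnwwnnw → hhwnnwwnnwwnnwwnnwwnnw → (answer).

hhwnnwwnnwwnnwwnnwwnnwwnnw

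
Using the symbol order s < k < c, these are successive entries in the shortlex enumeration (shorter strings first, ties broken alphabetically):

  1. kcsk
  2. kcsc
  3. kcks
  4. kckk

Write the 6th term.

kccs

Stepping forward 2 times from kckk: kckk → kckc, then the target.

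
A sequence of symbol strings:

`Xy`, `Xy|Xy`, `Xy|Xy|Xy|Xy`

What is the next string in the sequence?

Every step duplicates the string with '|' between the halves.
So the next term is two copies of Xy|Xy|Xy|Xy with '|' between the halves.

Xy|Xy|Xy|Xy|Xy|Xy|Xy|Xy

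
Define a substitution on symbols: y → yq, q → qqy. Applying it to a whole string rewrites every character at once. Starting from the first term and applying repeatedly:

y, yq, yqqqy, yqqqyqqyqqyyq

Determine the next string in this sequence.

Rewriting the 13 symbols of yqqqyqqyqqyyq one by one yields yq qqy qqy qqy yq qqy qqy yq qqy qqy yq yq qqy; concatenated:

yqqqyqqyqqyyqqqyqqyyqqqyqqyyqyqqqy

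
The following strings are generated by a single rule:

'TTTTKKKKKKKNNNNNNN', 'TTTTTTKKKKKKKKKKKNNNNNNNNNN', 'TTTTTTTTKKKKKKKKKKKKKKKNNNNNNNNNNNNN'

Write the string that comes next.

TTTTTTTTTTKKKKKKKKKKKKKKKKKKKNNNNNNNNNNNNNNNN

The n-th term is 2n T's then 4n-1 K's then 3n+1 N's, where the shown terms are n = 2, 3, 4.
For the next term, n = 5, so the run lengths are 10, 19, 16.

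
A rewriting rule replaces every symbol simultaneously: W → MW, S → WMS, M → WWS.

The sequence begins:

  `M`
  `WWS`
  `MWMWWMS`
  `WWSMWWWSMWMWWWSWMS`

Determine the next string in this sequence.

φ(WWSMWWWSMWMWWWSWMS) expands symbol-by-symbol to MW MW WMS WWS MW MW MW WMS WWS MW WWS MW MW MW WMS MW WWS WMS; joining the 18 pieces gives the next term.

MWMWWMSWWSMWMWMWWMSWWSMWWWSMWMWMWWMSMWWWSWMS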